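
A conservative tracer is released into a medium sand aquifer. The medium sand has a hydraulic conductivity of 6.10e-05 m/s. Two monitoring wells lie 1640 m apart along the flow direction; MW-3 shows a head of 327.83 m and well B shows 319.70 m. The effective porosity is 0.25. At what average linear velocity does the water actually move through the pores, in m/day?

0.105

Convert K: 6.10e-05 m/s × 86400 = 5.270 m/day.
Hydraulic gradient i = (327.83 − 319.70) / 1640 = 8.13 / 1640 = 0.004957.
Darcy flux q = K · i = 5.270 × 0.004957 = 0.02613 m/day.
Seepage velocity v = q / n_e = 0.02613 / 0.25 = 0.1045 m/day.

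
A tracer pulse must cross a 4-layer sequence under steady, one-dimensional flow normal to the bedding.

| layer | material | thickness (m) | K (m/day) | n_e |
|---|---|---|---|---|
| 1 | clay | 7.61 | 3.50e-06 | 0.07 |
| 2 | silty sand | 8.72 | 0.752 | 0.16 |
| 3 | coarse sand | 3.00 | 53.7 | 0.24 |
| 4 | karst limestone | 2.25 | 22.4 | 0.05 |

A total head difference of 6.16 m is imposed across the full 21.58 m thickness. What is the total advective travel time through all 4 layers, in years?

With flow normal to the layers, continuity requires the same specific discharge q through every layer.
Σ(b_i/K_i) = 7.61/3.50e-06 + 8.72/0.752 + 3.00/53.7 + 2.25/22.4 = 2.174e+06 d.
q = Δh / Σ(b_i/K_i) = 6.16 / 2.174e+06 = 2.833e-06 m/day.
In each layer the seepage velocity is v_i = q/n_i, so the layer transit time is t_i = b_i·n_i / q:
  layer 1 (clay): t_1 = 7.61 × 0.07 / 2.833e-06 = 1.880e+05 d
  layer 2 (silty sand): t_2 = 8.72 × 0.16 / 2.833e-06 = 4.925e+05 d
  layer 3 (coarse sand): t_3 = 3.00 × 0.24 / 2.833e-06 = 2.541e+05 d
  layer 4 (karst limestone): t_4 = 2.25 × 0.05 / 2.833e-06 = 39709 d
Total t = Σ t_i = 9.743e+05 days = 2668 years.

2670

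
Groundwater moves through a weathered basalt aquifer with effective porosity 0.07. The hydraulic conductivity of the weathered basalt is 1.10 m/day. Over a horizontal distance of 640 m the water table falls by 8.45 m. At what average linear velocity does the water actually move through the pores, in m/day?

0.207

Hydraulic gradient i = Δh / L = 8.45 / 640 = 0.01320.
Darcy flux q = K · i = 1.100 × 0.01320 = 0.01452 m/day.
Seepage velocity v = q / n_e = 0.01452 / 0.07 = 0.2075 m/day.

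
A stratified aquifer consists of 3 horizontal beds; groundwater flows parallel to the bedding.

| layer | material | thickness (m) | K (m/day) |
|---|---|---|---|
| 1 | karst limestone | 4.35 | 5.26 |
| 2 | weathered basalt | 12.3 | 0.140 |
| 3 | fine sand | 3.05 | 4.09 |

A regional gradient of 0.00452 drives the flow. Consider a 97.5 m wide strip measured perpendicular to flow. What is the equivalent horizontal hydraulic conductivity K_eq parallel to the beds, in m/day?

1.88

Flow is parallel to layering, so each bed carries its own Darcy discharge and the transmissivities add.
Σ(K_i·b_i) = 5.26×4.35 + 0.140×12.3 + 4.09×3.05 = 37.08 m²/day.
Total thickness b = 19.70 m, so K_eq = Σ(K_i·b_i)/b = 1.882 m/day.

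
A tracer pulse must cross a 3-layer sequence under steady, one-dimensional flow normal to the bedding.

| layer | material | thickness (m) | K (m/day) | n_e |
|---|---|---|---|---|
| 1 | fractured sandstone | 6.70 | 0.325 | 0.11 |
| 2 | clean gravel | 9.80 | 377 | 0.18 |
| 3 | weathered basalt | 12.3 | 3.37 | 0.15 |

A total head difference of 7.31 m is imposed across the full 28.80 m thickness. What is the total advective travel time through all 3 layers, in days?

14.4

With flow normal to the layers, continuity requires the same specific discharge q through every layer.
Σ(b_i/K_i) = 6.70/0.325 + 9.80/377 + 12.3/3.37 = 24.29 d.
q = Δh / Σ(b_i/K_i) = 7.31 / 24.29 = 0.3009 m/day.
In each layer the seepage velocity is v_i = q/n_i, so the layer transit time is t_i = b_i·n_i / q:
  layer 1 (fractured sandstone): t_1 = 6.70 × 0.11 / 0.3009 = 2.449 d
  layer 2 (clean gravel): t_2 = 9.80 × 0.18 / 0.3009 = 5.862 d
  layer 3 (weathered basalt): t_3 = 12.3 × 0.15 / 0.3009 = 6.131 d
Total t = Σ t_i = 14.44 days.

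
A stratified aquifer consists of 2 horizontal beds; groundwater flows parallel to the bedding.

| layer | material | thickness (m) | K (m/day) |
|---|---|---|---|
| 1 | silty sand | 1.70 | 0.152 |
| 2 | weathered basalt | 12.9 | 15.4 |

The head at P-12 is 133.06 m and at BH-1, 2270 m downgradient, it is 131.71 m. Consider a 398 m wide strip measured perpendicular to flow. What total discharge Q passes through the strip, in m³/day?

Flow is parallel to layering, so each bed carries its own Darcy discharge and the transmissivities add.
Σ(K_i·b_i) = 0.152×1.70 + 15.4×12.9 = 198.9 m²/day.
Hydraulic gradient i = (133.06 − 131.71) / 2270 = 1.35 / 2270 = 0.0005947.
Q = Σ(K_i·b_i) · W · i = 198.9 × 398 × 0.0005947 = 47.08 m³/day.

47.1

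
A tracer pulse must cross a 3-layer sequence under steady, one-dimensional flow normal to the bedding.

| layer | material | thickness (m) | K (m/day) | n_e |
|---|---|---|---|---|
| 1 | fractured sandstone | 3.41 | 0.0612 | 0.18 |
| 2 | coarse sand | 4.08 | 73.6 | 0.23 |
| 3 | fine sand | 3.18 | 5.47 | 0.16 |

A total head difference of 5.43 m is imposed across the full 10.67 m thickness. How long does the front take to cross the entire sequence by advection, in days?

With flow normal to the layers, continuity requires the same specific discharge q through every layer.
Σ(b_i/K_i) = 3.41/0.0612 + 4.08/73.6 + 3.18/5.47 = 56.36 d.
q = Δh / Σ(b_i/K_i) = 5.43 / 56.36 = 0.09635 m/day.
In each layer the seepage velocity is v_i = q/n_i, so the layer transit time is t_i = b_i·n_i / q:
  layer 1 (fractured sandstone): t_1 = 3.41 × 0.18 / 0.09635 = 6.370 d
  layer 2 (coarse sand): t_2 = 4.08 × 0.23 / 0.09635 = 9.739 d
  layer 3 (fine sand): t_3 = 3.18 × 0.16 / 0.09635 = 5.281 d
Total t = Σ t_i = 21.39 days.

21.4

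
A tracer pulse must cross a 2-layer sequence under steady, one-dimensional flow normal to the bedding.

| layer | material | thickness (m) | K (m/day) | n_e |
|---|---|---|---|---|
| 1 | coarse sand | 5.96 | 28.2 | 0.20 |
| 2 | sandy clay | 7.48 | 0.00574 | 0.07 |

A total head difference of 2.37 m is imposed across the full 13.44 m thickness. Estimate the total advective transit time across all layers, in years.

2.58

With flow normal to the layers, continuity requires the same specific discharge q through every layer.
Σ(b_i/K_i) = 5.96/28.2 + 7.48/0.00574 = 1303 d.
q = Δh / Σ(b_i/K_i) = 2.37 / 1303 = 0.001818 m/day.
In each layer the seepage velocity is v_i = q/n_i, so the layer transit time is t_i = b_i·n_i / q:
  layer 1 (coarse sand): t_1 = 5.96 × 0.20 / 0.001818 = 655.5 d
  layer 2 (sandy clay): t_2 = 7.48 × 0.07 / 0.001818 = 287.9 d
Total t = Σ t_i = 943.5 days = 2.583 years.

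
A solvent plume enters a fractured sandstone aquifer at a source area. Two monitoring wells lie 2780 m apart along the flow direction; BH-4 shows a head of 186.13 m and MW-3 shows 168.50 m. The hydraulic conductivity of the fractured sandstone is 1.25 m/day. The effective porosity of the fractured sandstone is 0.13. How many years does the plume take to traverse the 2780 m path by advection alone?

Hydraulic gradient i = (186.13 − 168.50) / 2780 = 17.63 / 2780 = 0.006342.
Darcy flux q = K · i = 1.250 × 0.006342 = 0.007927 m/day.
Seepage velocity v = q / n_e = 0.007927 / 0.13 = 0.06098 m/day.
Travel time t = L / v = 2780 / 0.06098 = 45590 days = 124.8 years.

125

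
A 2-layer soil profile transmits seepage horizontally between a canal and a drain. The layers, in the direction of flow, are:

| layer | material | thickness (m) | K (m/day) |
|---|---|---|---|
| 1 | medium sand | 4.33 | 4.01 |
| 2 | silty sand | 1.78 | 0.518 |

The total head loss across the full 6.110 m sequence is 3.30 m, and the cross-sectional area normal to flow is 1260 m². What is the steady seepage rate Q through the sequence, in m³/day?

921

Flow is perpendicular to layering, so the layers act in series and the equivalent K is the thickness-weighted harmonic mean.
Total thickness L = 4.33 + 1.78 = 6.110 m.
Σ(b_i/K_i) = 4.33/4.01 + 1.78/0.518 = 4.516 d.
K_eq = L / Σ(b_i/K_i) = 6.110 / 4.516 = 1.353 m/day.
Q = K_eq · A · (Δh/L) = 1.353 × 1260 × (3.30/6.110) = 920.7 m³/day.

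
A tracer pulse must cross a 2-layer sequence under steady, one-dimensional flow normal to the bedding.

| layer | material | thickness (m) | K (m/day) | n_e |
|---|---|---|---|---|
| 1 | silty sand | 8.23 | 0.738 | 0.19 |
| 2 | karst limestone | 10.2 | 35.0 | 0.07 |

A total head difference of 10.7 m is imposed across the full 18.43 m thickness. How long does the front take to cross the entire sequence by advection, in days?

With flow normal to the layers, continuity requires the same specific discharge q through every layer.
Σ(b_i/K_i) = 8.23/0.738 + 10.2/35.0 = 11.44 d.
q = Δh / Σ(b_i/K_i) = 10.7 / 11.44 = 0.9351 m/day.
In each layer the seepage velocity is v_i = q/n_i, so the layer transit time is t_i = b_i·n_i / q:
  layer 1 (silty sand): t_1 = 8.23 × 0.19 / 0.9351 = 1.672 d
  layer 2 (karst limestone): t_2 = 10.2 × 0.07 / 0.9351 = 0.7636 d
Total t = Σ t_i = 2.436 days.

2.44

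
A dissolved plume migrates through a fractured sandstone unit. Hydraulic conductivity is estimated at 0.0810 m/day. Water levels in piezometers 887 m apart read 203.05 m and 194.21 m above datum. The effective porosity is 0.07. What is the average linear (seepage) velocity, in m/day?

Hydraulic gradient i = (203.05 − 194.21) / 887 = 8.84 / 887 = 0.009966.
Darcy flux q = K · i = 0.08100 × 0.009966 = 0.0008073 m/day.
Seepage velocity v = q / n_e = 0.0008073 / 0.07 = 0.01153 m/day.

0.0115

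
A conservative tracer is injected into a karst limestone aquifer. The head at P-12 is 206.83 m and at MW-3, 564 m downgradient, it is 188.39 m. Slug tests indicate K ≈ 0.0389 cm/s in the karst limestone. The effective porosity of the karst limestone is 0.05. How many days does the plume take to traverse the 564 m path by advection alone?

25.7

Convert K: 0.0389 cm/s × 864 = 33.61 m/day.
Hydraulic gradient i = (206.83 − 188.39) / 564 = 18.44 / 564 = 0.03270.
Darcy flux q = K · i = 33.61 × 0.03270 = 1.099 m/day.
Seepage velocity v = q / n_e = 1.099 / 0.05 = 21.98 m/day.
Travel time t = L / v = 564 / 21.98 = 25.66 days.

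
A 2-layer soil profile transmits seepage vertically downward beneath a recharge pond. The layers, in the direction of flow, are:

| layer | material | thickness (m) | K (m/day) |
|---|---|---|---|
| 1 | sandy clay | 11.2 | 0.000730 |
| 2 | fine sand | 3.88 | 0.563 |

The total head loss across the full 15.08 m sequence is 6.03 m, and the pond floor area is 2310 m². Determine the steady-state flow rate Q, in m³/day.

Flow is perpendicular to layering, so the layers act in series and the equivalent K is the thickness-weighted harmonic mean.
Total thickness L = 11.2 + 3.88 = 15.08 m.
Σ(b_i/K_i) = 11.2/0.000730 + 3.88/0.563 = 15349 d.
K_eq = L / Σ(b_i/K_i) = 15.08 / 15349 = 0.0009825 m/day.
Q = K_eq · A · (Δh/L) = 0.0009825 × 2310 × (6.03/15.08) = 0.9075 m³/day.

0.907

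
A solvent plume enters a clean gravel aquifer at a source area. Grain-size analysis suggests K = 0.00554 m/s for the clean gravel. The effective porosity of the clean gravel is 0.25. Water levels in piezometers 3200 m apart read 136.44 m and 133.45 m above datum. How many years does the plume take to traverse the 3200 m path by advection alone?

Convert K: 0.00554 m/s × 86400 = 478.7 m/day.
Hydraulic gradient i = (136.44 − 133.45) / 3200 = 2.99 / 3200 = 0.0009344.
Darcy flux q = K · i = 478.7 × 0.0009344 = 0.4472 m/day.
Seepage velocity v = q / n_e = 0.4472 / 0.25 = 1.789 m/day.
Travel time t = L / v = 3200 / 1.789 = 1789 days = 4.897 years.

4.90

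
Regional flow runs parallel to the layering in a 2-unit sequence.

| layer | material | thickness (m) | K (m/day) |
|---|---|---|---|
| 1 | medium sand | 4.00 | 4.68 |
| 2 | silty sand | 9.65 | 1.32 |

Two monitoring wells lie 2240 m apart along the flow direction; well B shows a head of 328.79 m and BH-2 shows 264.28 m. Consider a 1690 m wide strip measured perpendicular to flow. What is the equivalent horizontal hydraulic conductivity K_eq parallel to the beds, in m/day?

2.30

Flow is parallel to layering, so each bed carries its own Darcy discharge and the transmissivities add.
Σ(K_i·b_i) = 4.68×4.00 + 1.32×9.65 = 31.46 m²/day.
Total thickness b = 13.65 m, so K_eq = Σ(K_i·b_i)/b = 2.305 m/day.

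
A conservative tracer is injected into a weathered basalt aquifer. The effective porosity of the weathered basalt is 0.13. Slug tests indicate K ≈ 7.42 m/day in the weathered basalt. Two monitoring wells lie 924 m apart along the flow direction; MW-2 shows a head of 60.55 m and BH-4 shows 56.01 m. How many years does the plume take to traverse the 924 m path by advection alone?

9.02

Hydraulic gradient i = (60.55 − 56.01) / 924 = 4.54 / 924 = 0.004913.
Darcy flux q = K · i = 7.420 × 0.004913 = 0.03646 m/day.
Seepage velocity v = q / n_e = 0.03646 / 0.13 = 0.2804 m/day.
Travel time t = L / v = 924 / 0.2804 = 3295 days = 9.021 years.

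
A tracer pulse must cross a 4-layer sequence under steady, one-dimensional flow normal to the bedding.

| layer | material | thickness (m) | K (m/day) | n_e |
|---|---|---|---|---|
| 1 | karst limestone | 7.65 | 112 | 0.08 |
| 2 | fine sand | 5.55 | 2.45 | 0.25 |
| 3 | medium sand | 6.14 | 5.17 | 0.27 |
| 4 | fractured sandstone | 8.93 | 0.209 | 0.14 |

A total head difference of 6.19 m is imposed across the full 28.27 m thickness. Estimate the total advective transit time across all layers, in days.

With flow normal to the layers, continuity requires the same specific discharge q through every layer.
Σ(b_i/K_i) = 7.65/112 + 5.55/2.45 + 6.14/5.17 + 8.93/0.209 = 46.25 d.
q = Δh / Σ(b_i/K_i) = 6.19 / 46.25 = 0.1338 m/day.
In each layer the seepage velocity is v_i = q/n_i, so the layer transit time is t_i = b_i·n_i / q:
  layer 1 (karst limestone): t_1 = 7.65 × 0.08 / 0.1338 = 4.573 d
  layer 2 (fine sand): t_2 = 5.55 × 0.25 / 0.1338 = 10.37 d
  layer 3 (medium sand): t_3 = 6.14 × 0.27 / 0.1338 = 12.39 d
  layer 4 (fractured sandstone): t_4 = 8.93 × 0.14 / 0.1338 = 9.341 d
Total t = Σ t_i = 36.67 days.

36.7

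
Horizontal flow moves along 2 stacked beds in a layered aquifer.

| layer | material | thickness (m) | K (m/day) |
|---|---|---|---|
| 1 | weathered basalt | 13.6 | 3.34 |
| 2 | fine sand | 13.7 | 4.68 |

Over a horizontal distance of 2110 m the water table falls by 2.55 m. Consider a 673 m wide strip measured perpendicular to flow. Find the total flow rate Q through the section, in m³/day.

Flow is parallel to layering, so each bed carries its own Darcy discharge and the transmissivities add.
Σ(K_i·b_i) = 3.34×13.6 + 4.68×13.7 = 109.5 m²/day.
Hydraulic gradient i = Δh / L = 2.55 / 2110 = 0.001209.
Q = Σ(K_i·b_i) · W · i = 109.5 × 673 × 0.001209 = 89.09 m³/day.

89.1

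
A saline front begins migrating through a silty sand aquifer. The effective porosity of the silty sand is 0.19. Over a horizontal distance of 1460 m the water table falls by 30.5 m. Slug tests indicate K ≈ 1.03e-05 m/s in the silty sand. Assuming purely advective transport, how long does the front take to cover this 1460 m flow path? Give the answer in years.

40.9

Convert K: 1.03e-05 m/s × 86400 = 0.8899 m/day.
Hydraulic gradient i = Δh / L = 30.5 / 1460 = 0.02089.
Darcy flux q = K · i = 0.8899 × 0.02089 = 0.01859 m/day.
Seepage velocity v = q / n_e = 0.01859 / 0.19 = 0.09785 m/day.
Travel time t = L / v = 1460 / 0.09785 = 14921 days = 40.85 years.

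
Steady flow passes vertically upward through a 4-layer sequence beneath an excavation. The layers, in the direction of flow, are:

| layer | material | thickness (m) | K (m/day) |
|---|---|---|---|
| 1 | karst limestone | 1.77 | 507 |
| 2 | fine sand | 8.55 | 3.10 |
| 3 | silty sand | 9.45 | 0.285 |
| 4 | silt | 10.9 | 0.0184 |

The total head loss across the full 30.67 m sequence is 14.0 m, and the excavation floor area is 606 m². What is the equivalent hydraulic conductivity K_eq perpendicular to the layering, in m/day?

0.0488

Flow is perpendicular to layering, so the layers act in series and the equivalent K is the thickness-weighted harmonic mean.
Total thickness L = 1.77 + 8.55 + 9.45 + 10.9 = 30.67 m.
Σ(b_i/K_i) = 1.77/507 + 8.55/3.10 + 9.45/0.285 + 10.9/0.0184 = 628.3 d.
K_eq = L / Σ(b_i/K_i) = 30.67 / 628.3 = 0.04881 m/day.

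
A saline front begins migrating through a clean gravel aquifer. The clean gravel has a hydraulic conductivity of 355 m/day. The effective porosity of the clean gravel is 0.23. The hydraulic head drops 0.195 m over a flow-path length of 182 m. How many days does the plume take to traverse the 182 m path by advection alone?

110

Hydraulic gradient i = Δh / L = 0.195 / 182 = 0.001071.
Darcy flux q = K · i = 355.0 × 0.001071 = 0.3804 m/day.
Seepage velocity v = q / n_e = 0.3804 / 0.23 = 1.654 m/day.
Travel time t = L / v = 182 / 1.654 = 110.1 days.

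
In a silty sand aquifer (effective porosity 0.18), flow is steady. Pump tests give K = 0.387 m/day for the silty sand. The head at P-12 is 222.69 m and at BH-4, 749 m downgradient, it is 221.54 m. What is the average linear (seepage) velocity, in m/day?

Hydraulic gradient i = (222.69 − 221.54) / 749 = 1.15 / 749 = 0.001535.
Darcy flux q = K · i = 0.3870 × 0.001535 = 0.0005942 m/day.
Seepage velocity v = q / n_e = 0.0005942 / 0.18 = 0.003301 m/day.

0.00330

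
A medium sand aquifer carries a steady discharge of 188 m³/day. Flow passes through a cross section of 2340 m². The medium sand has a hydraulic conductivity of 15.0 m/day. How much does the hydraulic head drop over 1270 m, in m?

From Q = K·A·i, i = Q / (K·A) = 188 / (15.00 × 2340) = 0.005356.
Head loss Δh = i · L = 0.005356 × 1270 = 6.802 m.

6.80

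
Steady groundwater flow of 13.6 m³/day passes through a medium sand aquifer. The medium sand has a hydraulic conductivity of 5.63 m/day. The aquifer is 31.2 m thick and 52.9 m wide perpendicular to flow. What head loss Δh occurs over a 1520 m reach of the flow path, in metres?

Cross-sectional area A = 52.9 × 31.2 = 1650 m².
From Q = K·A·i, i = Q / (K·A) = 13.6 / (5.630 × 1650) = 0.001464.
Head loss Δh = i · L = 0.001464 × 1520 = 2.225 m.

2.22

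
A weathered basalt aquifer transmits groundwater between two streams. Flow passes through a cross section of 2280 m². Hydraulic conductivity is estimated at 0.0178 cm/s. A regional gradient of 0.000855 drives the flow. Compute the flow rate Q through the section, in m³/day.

Convert K: 0.0178 cm/s × 864 = 15.38 m/day.
Hydraulic gradient i = 0.000855.
Darcy's law: Q = K · A · i = 15.38 × 2280 × 0.0008550 = 29.98 m³/day.

30.0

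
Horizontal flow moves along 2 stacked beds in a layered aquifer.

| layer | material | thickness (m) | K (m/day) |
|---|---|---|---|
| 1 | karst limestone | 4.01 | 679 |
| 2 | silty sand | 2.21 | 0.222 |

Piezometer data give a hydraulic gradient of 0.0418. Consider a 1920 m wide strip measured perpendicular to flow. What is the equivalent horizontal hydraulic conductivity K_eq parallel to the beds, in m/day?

Flow is parallel to layering, so each bed carries its own Darcy discharge and the transmissivities add.
Σ(K_i·b_i) = 679×4.01 + 0.222×2.21 = 2723 m²/day.
Total thickness b = 6.220 m, so K_eq = Σ(K_i·b_i)/b = 437.8 m/day.

438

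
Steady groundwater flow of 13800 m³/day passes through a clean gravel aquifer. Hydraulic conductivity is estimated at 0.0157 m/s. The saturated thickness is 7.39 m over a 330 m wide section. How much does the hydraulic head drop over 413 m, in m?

1.72

Convert K: 0.0157 m/s × 86400 = 1356 m/day.
Cross-sectional area A = 330 × 7.39 = 2439 m².
From Q = K·A·i, i = Q / (K·A) = 13800 / (1356 × 2439) = 0.004172.
Head loss Δh = i · L = 0.004172 × 413 = 1.723 m.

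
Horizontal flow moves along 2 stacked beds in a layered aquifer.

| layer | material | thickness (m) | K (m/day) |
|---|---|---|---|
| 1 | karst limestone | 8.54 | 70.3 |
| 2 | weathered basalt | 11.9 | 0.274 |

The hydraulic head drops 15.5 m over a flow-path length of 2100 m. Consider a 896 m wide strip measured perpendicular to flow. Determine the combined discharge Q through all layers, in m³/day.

Flow is parallel to layering, so each bed carries its own Darcy discharge and the transmissivities add.
Σ(K_i·b_i) = 70.3×8.54 + 0.274×11.9 = 603.6 m²/day.
Hydraulic gradient i = Δh / L = 15.5 / 2100 = 0.007381.
Q = Σ(K_i·b_i) · W · i = 603.6 × 896 × 0.007381 = 3992 m³/day.

3990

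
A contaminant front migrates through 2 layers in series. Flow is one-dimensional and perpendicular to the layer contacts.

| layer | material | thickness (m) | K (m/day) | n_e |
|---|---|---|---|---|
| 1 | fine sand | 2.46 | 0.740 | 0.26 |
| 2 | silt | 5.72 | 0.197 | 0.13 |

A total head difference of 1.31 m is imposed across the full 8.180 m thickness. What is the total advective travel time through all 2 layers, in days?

With flow normal to the layers, continuity requires the same specific discharge q through every layer.
Σ(b_i/K_i) = 2.46/0.740 + 5.72/0.197 = 32.36 d.
q = Δh / Σ(b_i/K_i) = 1.31 / 32.36 = 0.04048 m/day.
In each layer the seepage velocity is v_i = q/n_i, so the layer transit time is t_i = b_i·n_i / q:
  layer 1 (fine sand): t_1 = 2.46 × 0.26 / 0.04048 = 15.80 d
  layer 2 (silt): t_2 = 5.72 × 0.13 / 0.04048 = 18.37 d
Total t = Σ t_i = 34.17 days.

34.2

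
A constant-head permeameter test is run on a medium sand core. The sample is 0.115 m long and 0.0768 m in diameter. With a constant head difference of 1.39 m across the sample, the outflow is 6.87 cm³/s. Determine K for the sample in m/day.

10.6

Cross-sectional area A = π·(d/2)² = π × (0.0768/2)² = 0.004632 m².
Convert discharge: 6.87 cm³/s = 6.870e-06 m³/s.
Darcy's law rearranged: K = Q·L / (A·Δh) = 6.870e-06 × 0.115 / (0.004632 × 1.39) = 0.0001227 m/s = 10.60 m/day.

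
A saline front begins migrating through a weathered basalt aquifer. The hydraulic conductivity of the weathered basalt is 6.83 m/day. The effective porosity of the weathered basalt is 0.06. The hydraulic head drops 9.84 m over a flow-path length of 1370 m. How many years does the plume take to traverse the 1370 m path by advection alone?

4.59

Hydraulic gradient i = Δh / L = 9.84 / 1370 = 0.007182.
Darcy flux q = K · i = 6.830 × 0.007182 = 0.04906 m/day.
Seepage velocity v = q / n_e = 0.04906 / 0.06 = 0.8176 m/day.
Travel time t = L / v = 1370 / 0.8176 = 1676 days = 4.588 years.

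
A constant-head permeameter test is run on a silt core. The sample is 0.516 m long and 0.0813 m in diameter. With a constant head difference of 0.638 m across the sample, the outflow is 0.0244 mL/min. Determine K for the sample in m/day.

0.00547

Cross-sectional area A = π·(d/2)² = π × (0.0813/2)² = 0.005191 m².
Convert discharge: 0.0244 mL/min = 4.067e-10 m³/s.
Darcy's law rearranged: K = Q·L / (A·Δh) = 4.067e-10 × 0.516 / (0.005191 × 0.638) = 6.336e-08 m/s = 0.005474 m/day.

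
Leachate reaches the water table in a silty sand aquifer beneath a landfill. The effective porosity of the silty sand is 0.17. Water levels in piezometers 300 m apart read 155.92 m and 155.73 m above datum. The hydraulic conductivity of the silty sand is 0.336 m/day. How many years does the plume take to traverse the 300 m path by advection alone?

Hydraulic gradient i = (155.92 − 155.73) / 300 = 0.19 / 300 = 0.0006333.
Darcy flux q = K · i = 0.3360 × 0.0006333 = 0.0002128 m/day.
Seepage velocity v = q / n_e = 0.0002128 / 0.17 = 0.001252 m/day.
Travel time t = L / v = 300 / 0.001252 = 2.397e+05 days = 656.2 years.

656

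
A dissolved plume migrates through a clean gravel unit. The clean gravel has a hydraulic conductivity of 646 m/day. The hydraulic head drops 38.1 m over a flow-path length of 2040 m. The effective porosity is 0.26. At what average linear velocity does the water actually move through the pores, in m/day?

46.4

Hydraulic gradient i = Δh / L = 38.1 / 2040 = 0.01868.
Darcy flux q = K · i = 646.0 × 0.01868 = 12.06 m/day.
Seepage velocity v = q / n_e = 12.06 / 0.26 = 46.40 m/day.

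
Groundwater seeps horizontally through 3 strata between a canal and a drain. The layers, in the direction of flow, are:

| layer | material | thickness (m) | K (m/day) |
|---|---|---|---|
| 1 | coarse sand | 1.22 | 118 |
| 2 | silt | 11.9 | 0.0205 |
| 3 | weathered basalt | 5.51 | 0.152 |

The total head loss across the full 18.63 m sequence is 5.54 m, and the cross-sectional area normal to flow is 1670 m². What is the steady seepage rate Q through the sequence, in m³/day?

15.0

Flow is perpendicular to layering, so the layers act in series and the equivalent K is the thickness-weighted harmonic mean.
Total thickness L = 1.22 + 11.9 + 5.51 = 18.63 m.
Σ(b_i/K_i) = 1.22/118 + 11.9/0.0205 + 5.51/0.152 = 616.7 d.
K_eq = L / Σ(b_i/K_i) = 18.63 / 616.7 = 0.03021 m/day.
Q = K_eq · A · (Δh/L) = 0.03021 × 1670 × (5.54/18.63) = 15.00 m³/day.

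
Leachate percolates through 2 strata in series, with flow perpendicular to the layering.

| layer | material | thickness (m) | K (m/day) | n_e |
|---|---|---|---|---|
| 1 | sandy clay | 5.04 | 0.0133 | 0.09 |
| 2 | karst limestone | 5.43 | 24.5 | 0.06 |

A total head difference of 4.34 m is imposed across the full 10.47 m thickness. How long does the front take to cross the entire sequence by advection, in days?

With flow normal to the layers, continuity requires the same specific discharge q through every layer.
Σ(b_i/K_i) = 5.04/0.0133 + 5.43/24.5 = 379.2 d.
q = Δh / Σ(b_i/K_i) = 4.34 / 379.2 = 0.01145 m/day.
In each layer the seepage velocity is v_i = q/n_i, so the layer transit time is t_i = b_i·n_i / q:
  layer 1 (sandy clay): t_1 = 5.04 × 0.09 / 0.01145 = 39.63 d
  layer 2 (karst limestone): t_2 = 5.43 × 0.06 / 0.01145 = 28.46 d
Total t = Σ t_i = 68.09 days.

68.1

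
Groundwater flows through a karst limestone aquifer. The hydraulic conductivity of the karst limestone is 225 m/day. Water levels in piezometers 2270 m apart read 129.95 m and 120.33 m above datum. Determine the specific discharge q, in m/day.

0.954

Hydraulic gradient i = (129.95 − 120.33) / 2270 = 9.62 / 2270 = 0.004238.
Specific discharge q = K · i = 225.0 × 0.004238 = 0.9535 m/day.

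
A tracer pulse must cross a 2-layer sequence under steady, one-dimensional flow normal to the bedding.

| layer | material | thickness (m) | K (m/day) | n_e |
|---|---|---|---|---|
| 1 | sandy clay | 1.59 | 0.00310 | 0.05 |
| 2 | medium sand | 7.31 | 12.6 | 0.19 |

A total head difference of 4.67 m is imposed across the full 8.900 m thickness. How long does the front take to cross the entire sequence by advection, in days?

161

With flow normal to the layers, continuity requires the same specific discharge q through every layer.
Σ(b_i/K_i) = 1.59/0.00310 + 7.31/12.6 = 513.5 d.
q = Δh / Σ(b_i/K_i) = 4.67 / 513.5 = 0.009095 m/day.
In each layer the seepage velocity is v_i = q/n_i, so the layer transit time is t_i = b_i·n_i / q:
  layer 1 (sandy clay): t_1 = 1.59 × 0.05 / 0.009095 = 8.741 d
  layer 2 (medium sand): t_2 = 7.31 × 0.19 / 0.009095 = 152.7 d
Total t = Σ t_i = 161.5 days.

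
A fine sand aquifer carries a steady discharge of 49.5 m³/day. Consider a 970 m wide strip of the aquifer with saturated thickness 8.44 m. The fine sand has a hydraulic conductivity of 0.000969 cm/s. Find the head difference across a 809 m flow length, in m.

Convert K: 0.000969 cm/s × 864 = 0.8372 m/day.
Cross-sectional area A = 970 × 8.44 = 8187 m².
From Q = K·A·i, i = Q / (K·A) = 49.5 / (0.8372 × 8187) = 0.007222.
Head loss Δh = i · L = 0.007222 × 809 = 5.843 m.

5.84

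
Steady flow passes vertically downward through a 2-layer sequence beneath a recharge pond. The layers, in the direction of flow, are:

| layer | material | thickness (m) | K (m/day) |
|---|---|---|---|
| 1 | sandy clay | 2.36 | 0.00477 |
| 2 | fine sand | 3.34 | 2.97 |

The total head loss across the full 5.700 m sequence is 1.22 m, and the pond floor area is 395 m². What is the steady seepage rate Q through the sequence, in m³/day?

Flow is perpendicular to layering, so the layers act in series and the equivalent K is the thickness-weighted harmonic mean.
Total thickness L = 2.36 + 3.34 = 5.700 m.
Σ(b_i/K_i) = 2.36/0.00477 + 3.34/2.97 = 495.9 d.
K_eq = L / Σ(b_i/K_i) = 5.700 / 495.9 = 0.01149 m/day.
Q = K_eq · A · (Δh/L) = 0.01149 × 395 × (1.22/5.700) = 0.9718 m³/day.

0.972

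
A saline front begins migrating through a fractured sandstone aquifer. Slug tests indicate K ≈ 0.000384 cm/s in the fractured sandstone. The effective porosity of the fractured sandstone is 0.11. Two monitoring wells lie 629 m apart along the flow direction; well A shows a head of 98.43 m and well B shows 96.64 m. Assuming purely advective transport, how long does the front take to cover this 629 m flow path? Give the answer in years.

201

Convert K: 0.000384 cm/s × 864 = 0.3318 m/day.
Hydraulic gradient i = (98.43 − 96.64) / 629 = 1.79 / 629 = 0.002846.
Darcy flux q = K · i = 0.3318 × 0.002846 = 0.0009442 m/day.
Seepage velocity v = q / n_e = 0.0009442 / 0.11 = 0.008583 m/day.
Travel time t = L / v = 629 / 0.008583 = 73282 days = 200.6 years.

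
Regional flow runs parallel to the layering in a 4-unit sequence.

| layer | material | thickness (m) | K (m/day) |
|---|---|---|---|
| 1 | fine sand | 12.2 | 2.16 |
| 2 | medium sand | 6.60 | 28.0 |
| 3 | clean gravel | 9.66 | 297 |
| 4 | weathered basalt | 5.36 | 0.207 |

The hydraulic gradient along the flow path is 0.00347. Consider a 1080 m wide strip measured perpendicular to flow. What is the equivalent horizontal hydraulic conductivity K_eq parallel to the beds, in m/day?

Flow is parallel to layering, so each bed carries its own Darcy discharge and the transmissivities add.
Σ(K_i·b_i) = 2.16×12.2 + 28.0×6.60 + 297×9.66 + 0.207×5.36 = 3081 m²/day.
Total thickness b = 33.82 m, so K_eq = Σ(K_i·b_i)/b = 91.11 m/day.

91.1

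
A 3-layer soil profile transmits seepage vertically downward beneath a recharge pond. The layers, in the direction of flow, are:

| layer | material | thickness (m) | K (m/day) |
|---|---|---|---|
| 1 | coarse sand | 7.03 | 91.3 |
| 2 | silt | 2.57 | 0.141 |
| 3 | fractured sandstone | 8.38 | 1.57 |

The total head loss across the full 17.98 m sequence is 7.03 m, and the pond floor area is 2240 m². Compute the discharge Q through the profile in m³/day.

Flow is perpendicular to layering, so the layers act in series and the equivalent K is the thickness-weighted harmonic mean.
Total thickness L = 7.03 + 2.57 + 8.38 = 17.98 m.
Σ(b_i/K_i) = 7.03/91.3 + 2.57/0.141 + 8.38/1.57 = 23.64 d.
K_eq = L / Σ(b_i/K_i) = 17.98 / 23.64 = 0.7605 m/day.
Q = K_eq · A · (Δh/L) = 0.7605 × 2240 × (7.03/17.98) = 666.1 m³/day.

666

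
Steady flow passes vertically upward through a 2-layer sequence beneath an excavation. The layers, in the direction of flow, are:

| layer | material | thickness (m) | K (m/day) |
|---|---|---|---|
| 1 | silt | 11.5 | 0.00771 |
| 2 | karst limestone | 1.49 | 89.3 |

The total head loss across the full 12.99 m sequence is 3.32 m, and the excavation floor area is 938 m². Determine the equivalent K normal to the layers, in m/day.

Flow is perpendicular to layering, so the layers act in series and the equivalent K is the thickness-weighted harmonic mean.
Total thickness L = 11.5 + 1.49 = 12.99 m.
Σ(b_i/K_i) = 11.5/0.00771 + 1.49/89.3 = 1492 d.
K_eq = L / Σ(b_i/K_i) = 12.99 / 1492 = 0.008709 m/day.

0.00871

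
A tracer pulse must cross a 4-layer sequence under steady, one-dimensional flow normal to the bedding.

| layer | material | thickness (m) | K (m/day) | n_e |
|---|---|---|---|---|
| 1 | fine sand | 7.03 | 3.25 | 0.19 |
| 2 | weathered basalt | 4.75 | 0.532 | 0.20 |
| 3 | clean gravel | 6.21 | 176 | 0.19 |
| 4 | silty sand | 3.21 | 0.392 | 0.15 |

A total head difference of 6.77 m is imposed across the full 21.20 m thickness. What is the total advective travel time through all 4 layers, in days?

11.3

With flow normal to the layers, continuity requires the same specific discharge q through every layer.
Σ(b_i/K_i) = 7.03/3.25 + 4.75/0.532 + 6.21/176 + 3.21/0.392 = 19.32 d.
q = Δh / Σ(b_i/K_i) = 6.77 / 19.32 = 0.3505 m/day.
In each layer the seepage velocity is v_i = q/n_i, so the layer transit time is t_i = b_i·n_i / q:
  layer 1 (fine sand): t_1 = 7.03 × 0.19 / 0.3505 = 3.811 d
  layer 2 (weathered basalt): t_2 = 4.75 × 0.20 / 0.3505 = 2.710 d
  layer 3 (clean gravel): t_3 = 6.21 × 0.19 / 0.3505 = 3.366 d
  layer 4 (silty sand): t_4 = 3.21 × 0.15 / 0.3505 = 1.374 d
Total t = Σ t_i = 11.26 days.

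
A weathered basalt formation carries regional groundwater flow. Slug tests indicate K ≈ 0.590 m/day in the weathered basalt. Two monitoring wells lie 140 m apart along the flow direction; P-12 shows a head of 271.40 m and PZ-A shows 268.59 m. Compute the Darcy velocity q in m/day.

Hydraulic gradient i = (271.40 − 268.59) / 140 = 2.81 / 140 = 0.02007.
Specific discharge q = K · i = 0.5900 × 0.02007 = 0.01184 m/day.

0.0118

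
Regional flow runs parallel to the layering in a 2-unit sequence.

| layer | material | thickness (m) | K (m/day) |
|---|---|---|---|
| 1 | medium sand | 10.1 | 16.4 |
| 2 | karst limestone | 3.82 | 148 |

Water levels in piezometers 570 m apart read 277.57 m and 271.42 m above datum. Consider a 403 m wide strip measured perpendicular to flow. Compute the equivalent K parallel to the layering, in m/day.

52.5

Flow is parallel to layering, so each bed carries its own Darcy discharge and the transmissivities add.
Σ(K_i·b_i) = 16.4×10.1 + 148×3.82 = 731.0 m²/day.
Total thickness b = 13.92 m, so K_eq = Σ(K_i·b_i)/b = 52.51 m/day.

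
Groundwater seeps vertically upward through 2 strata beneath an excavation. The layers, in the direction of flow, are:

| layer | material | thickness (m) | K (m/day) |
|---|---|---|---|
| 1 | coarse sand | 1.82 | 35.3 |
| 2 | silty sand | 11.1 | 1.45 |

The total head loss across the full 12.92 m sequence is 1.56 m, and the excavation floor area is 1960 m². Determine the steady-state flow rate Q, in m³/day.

397

Flow is perpendicular to layering, so the layers act in series and the equivalent K is the thickness-weighted harmonic mean.
Total thickness L = 1.82 + 11.1 = 12.92 m.
Σ(b_i/K_i) = 1.82/35.3 + 11.1/1.45 = 7.707 d.
K_eq = L / Σ(b_i/K_i) = 12.92 / 7.707 = 1.676 m/day.
Q = K_eq · A · (Δh/L) = 1.676 × 1960 × (1.56/12.92) = 396.7 m³/day.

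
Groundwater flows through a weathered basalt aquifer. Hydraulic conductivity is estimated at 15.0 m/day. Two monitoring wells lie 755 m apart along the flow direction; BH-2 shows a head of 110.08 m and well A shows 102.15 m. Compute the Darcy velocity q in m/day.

0.158

Hydraulic gradient i = (110.08 − 102.15) / 755 = 7.93 / 755 = 0.01050.
Specific discharge q = K · i = 15.00 × 0.01050 = 0.1575 m/day.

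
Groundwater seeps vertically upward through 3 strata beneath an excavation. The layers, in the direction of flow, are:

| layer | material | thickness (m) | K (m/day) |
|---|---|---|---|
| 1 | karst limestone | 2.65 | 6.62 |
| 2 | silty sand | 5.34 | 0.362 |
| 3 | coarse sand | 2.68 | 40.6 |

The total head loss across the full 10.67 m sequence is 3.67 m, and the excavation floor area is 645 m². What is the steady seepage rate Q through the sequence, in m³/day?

Flow is perpendicular to layering, so the layers act in series and the equivalent K is the thickness-weighted harmonic mean.
Total thickness L = 2.65 + 5.34 + 2.68 = 10.67 m.
Σ(b_i/K_i) = 2.65/6.62 + 5.34/0.362 + 2.68/40.6 = 15.22 d.
K_eq = L / Σ(b_i/K_i) = 10.67 / 15.22 = 0.7012 m/day.
Q = K_eq · A · (Δh/L) = 0.7012 × 645 × (3.67/10.67) = 155.6 m³/day.

156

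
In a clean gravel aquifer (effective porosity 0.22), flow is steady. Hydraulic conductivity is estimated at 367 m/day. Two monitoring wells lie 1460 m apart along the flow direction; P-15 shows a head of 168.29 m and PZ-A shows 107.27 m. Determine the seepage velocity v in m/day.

69.7

Hydraulic gradient i = (168.29 − 107.27) / 1460 = 61.02 / 1460 = 0.04179.
Darcy flux q = K · i = 367.0 × 0.04179 = 15.34 m/day.
Seepage velocity v = q / n_e = 15.34 / 0.22 = 69.72 m/day.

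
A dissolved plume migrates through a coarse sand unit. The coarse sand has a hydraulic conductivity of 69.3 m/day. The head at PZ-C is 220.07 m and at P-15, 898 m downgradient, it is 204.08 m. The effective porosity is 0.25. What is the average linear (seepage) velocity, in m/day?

Hydraulic gradient i = (220.07 − 204.08) / 898 = 15.99 / 898 = 0.01781.
Darcy flux q = K · i = 69.30 × 0.01781 = 1.234 m/day.
Seepage velocity v = q / n_e = 1.234 / 0.25 = 4.936 m/day.

4.94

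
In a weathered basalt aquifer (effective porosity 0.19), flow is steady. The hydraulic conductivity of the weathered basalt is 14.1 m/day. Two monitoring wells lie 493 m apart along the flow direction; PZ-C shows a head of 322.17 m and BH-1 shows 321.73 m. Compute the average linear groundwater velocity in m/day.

Hydraulic gradient i = (322.17 − 321.73) / 493 = 0.44 / 493 = 0.0008925.
Darcy flux q = K · i = 14.10 × 0.0008925 = 0.01258 m/day.
Seepage velocity v = q / n_e = 0.01258 / 0.19 = 0.06623 m/day.

0.0662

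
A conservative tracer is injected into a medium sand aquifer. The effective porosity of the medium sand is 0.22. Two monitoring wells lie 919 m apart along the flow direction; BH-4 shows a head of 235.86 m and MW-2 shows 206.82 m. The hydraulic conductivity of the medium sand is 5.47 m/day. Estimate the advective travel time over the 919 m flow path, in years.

3.20

Hydraulic gradient i = (235.86 − 206.82) / 919 = 29.04 / 919 = 0.03160.
Darcy flux q = K · i = 5.470 × 0.03160 = 0.1728 m/day.
Seepage velocity v = q / n_e = 0.1728 / 0.22 = 0.7857 m/day.
Travel time t = L / v = 919 / 0.7857 = 1170 days = 3.202 years.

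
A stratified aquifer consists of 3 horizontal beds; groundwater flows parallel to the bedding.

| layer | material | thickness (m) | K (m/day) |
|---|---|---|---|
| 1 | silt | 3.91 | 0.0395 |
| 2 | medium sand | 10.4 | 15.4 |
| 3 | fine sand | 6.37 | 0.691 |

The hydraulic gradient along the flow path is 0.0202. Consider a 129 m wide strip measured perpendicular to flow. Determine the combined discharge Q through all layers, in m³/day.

429

Flow is parallel to layering, so each bed carries its own Darcy discharge and the transmissivities add.
Σ(K_i·b_i) = 0.0395×3.91 + 15.4×10.4 + 0.691×6.37 = 164.7 m²/day.
Hydraulic gradient i = 0.0202.
Q = Σ(K_i·b_i) · W · i = 164.7 × 129 × 0.02020 = 429.2 m³/day.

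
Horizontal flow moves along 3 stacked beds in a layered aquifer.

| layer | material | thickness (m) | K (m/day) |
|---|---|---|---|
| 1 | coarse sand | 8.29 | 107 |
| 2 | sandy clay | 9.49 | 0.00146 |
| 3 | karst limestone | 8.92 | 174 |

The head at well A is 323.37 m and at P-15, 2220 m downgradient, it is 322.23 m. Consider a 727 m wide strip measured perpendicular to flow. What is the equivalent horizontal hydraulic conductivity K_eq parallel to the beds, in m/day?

Flow is parallel to layering, so each bed carries its own Darcy discharge and the transmissivities add.
Σ(K_i·b_i) = 107×8.29 + 0.00146×9.49 + 174×8.92 = 2439 m²/day.
Total thickness b = 26.70 m, so K_eq = Σ(K_i·b_i)/b = 91.35 m/day.

91.4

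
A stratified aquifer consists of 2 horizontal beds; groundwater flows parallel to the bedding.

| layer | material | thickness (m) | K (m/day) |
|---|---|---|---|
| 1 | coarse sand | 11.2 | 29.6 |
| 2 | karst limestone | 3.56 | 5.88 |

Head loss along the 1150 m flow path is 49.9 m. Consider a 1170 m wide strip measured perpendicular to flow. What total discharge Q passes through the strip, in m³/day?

17900

Flow is parallel to layering, so each bed carries its own Darcy discharge and the transmissivities add.
Σ(K_i·b_i) = 29.6×11.2 + 5.88×3.56 = 352.5 m²/day.
Hydraulic gradient i = Δh / L = 49.9 / 1150 = 0.04339.
Q = Σ(K_i·b_i) · W · i = 352.5 × 1170 × 0.04339 = 17893 m³/day.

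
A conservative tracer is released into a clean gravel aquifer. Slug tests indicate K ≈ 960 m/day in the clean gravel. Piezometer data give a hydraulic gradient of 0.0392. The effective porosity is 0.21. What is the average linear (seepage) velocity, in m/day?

Hydraulic gradient i = 0.0392.
Darcy flux q = K · i = 960.0 × 0.03920 = 37.63 m/day.
Seepage velocity v = q / n_e = 37.63 / 0.21 = 179.2 m/day.

179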